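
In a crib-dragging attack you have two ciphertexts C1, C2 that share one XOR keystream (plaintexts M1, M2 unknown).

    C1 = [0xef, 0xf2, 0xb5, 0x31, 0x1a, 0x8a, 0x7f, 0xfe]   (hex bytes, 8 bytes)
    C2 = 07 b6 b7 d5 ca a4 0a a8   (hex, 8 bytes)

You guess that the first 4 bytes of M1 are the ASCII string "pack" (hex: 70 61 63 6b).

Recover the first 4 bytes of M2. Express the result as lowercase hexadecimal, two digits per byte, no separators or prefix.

First, C1 ⊕ C2 = (M1 ⊕ K) ⊕ (M2 ⊕ K) = M1 ⊕ M2, so the key drops out. Then M2 = (M1 ⊕ M2) ⊕ M1 over the first 4 bytes.
byte 0: (ef ^ 07) ^ 70 = e8 ^ 70 = 98
byte 1: (f2 ^ b6) ^ 61 = 44 ^ 61 = 25
byte 2: (b5 ^ b7) ^ 63 = 02 ^ 63 = 61
byte 3: (31 ^ d5) ^ 6b = e4 ^ 6b = 8f

9825618f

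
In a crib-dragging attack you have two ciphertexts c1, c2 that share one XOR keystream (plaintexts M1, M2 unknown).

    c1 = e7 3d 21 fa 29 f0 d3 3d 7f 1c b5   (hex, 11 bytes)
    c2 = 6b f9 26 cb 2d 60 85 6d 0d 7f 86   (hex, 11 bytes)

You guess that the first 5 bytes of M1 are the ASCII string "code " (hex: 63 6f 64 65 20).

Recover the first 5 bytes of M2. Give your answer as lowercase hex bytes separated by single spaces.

First, c1 ⊕ c2 = (M1 ⊕ K) ⊕ (M2 ⊕ K) = M1 ⊕ M2, so the key drops out. Then M2 = (M1 ⊕ M2) ⊕ M1 over the first 5 bytes.
byte 0: (e7 XOR 6b) XOR 63 = 8c XOR 63 = ef
byte 1: (3d XOR f9) XOR 6f = c4 XOR 6f = ab
byte 2: (21 XOR 26) XOR 64 = 07 XOR 64 = 63
byte 3: (fa XOR cb) XOR 65 = 31 XOR 65 = 54
byte 4: (29 XOR 2d) XOR 20 = 04 XOR 20 = 24

ef ab 63 54 24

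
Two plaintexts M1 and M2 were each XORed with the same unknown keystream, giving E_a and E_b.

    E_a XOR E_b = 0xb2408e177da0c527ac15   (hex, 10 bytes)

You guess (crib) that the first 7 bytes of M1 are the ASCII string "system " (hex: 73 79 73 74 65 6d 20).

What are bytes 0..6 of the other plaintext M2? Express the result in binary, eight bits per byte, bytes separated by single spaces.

11000001 00111001 11111101 01100011 00011000 11001101 11100101

Since E_a ⊕ E_b = M1 ⊕ M2, XORing with the guessed M1 bytes yields the corresponding M2 bytes: M2 = (E_a ⊕ E_b) ⊕ M1.
b2 xor 73 = c1
40 xor 79 = 39
8e xor 73 = fd
17 xor 74 = 63
7d xor 65 = 18
a0 xor 6d = cd
c5 xor 20 = e5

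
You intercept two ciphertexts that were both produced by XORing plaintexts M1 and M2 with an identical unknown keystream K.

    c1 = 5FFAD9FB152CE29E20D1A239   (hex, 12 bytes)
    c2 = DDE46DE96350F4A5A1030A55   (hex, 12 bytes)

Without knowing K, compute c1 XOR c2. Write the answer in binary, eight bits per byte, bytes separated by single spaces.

10000010 00011110 10110100 00010010 01110110 01111100 00010110 00111011 10000001 11010010 10101000 01101100

c1 ⊕ c2 = (M1 ⊕ K) ⊕ (M2 ⊕ K) = M1 ⊕ M2 — the shared key cancels under XOR.
01011111 ^ 11011101 = 10000010
11111010 ^ 11100100 = 00011110
11011001 ^ 01101101 = 10110100
11111011 ^ 11101001 = 00010010
00010101 ^ 01100011 = 01110110
00101100 ^ 01010000 = 01111100
11100010 ^ 11110100 = 00010110
10011110 ^ 10100101 = 00111011
00100000 ^ 10100001 = 10000001
11010001 ^ 00000011 = 11010010
10100010 ^ 00001010 = 10101000
00111001 ^ 01010101 = 01101100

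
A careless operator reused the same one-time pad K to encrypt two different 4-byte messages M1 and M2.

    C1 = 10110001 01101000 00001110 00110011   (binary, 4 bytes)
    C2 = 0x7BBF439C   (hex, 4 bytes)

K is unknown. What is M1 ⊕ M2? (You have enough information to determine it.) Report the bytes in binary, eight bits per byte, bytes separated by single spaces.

11001010 11010111 01001101 10101111

C1 ⊕ C2 = (M1 ⊕ K) ⊕ (M2 ⊕ K) = M1 ⊕ M2 — the shared key cancels under XOR.
10110001 ^ 01111011 = 11001010
01101000 ^ 10111111 = 11010111
00001110 ^ 01000011 = 01001101
00110011 ^ 10011100 = 10101111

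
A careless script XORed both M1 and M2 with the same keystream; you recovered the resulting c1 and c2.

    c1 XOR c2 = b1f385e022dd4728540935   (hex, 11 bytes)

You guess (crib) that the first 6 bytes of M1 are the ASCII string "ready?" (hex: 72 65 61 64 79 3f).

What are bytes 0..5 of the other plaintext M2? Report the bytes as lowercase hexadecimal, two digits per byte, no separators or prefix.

Since c1 ⊕ c2 = M1 ⊕ M2, XORing with the guessed M1 bytes yields the corresponding M2 bytes: M2 = (c1 ⊕ c2) ⊕ M1.
b1 XOR 72 = c3
f3 XOR 65 = 96
85 XOR 61 = e4
e0 XOR 64 = 84
22 XOR 79 = 5b
dd XOR 3f = e2

c396e4845be2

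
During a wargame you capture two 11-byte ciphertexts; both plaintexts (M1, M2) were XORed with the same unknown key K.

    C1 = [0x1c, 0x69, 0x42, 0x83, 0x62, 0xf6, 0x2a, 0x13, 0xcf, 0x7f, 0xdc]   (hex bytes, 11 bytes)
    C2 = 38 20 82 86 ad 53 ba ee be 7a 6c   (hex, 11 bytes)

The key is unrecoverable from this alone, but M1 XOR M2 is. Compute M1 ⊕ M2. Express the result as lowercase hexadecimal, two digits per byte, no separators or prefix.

2449c005cfa590fd7105b0

C1 ⊕ C2 = (M1 ⊕ K) ⊕ (M2 ⊕ K) = M1 ⊕ M2 — the shared key cancels under XOR.
byte 0: 00011100 ⊕ 00111000 = 00100100
byte 1: 01101001 ⊕ 00100000 = 01001001
byte 2: 01000010 ⊕ 10000010 = 11000000
byte 3: 10000011 ⊕ 10000110 = 00000101
byte 4: 01100010 ⊕ 10101101 = 11001111
byte 5: 11110110 ⊕ 01010011 = 10100101
byte 6: 00101010 ⊕ 10111010 = 10010000
byte 7: 00010011 ⊕ 11101110 = 11111101
byte 8: 11001111 ⊕ 10111110 = 01110001
byte 9: 01111111 ⊕ 01111010 = 00000101
byte 10: 11011100 ⊕ 01101100 = 10110000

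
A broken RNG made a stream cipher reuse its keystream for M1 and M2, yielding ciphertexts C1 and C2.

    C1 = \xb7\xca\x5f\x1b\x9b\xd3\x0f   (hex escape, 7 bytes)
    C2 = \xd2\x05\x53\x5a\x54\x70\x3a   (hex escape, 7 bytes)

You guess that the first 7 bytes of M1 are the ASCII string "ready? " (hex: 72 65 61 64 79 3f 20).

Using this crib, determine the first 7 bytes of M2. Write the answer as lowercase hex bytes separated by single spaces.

17 aa 6d 25 b6 9c 15

First, C1 ⊕ C2 = (M1 ⊕ K) ⊕ (M2 ⊕ K) = M1 ⊕ M2, so the key drops out. Then M2 = (M1 ⊕ M2) ⊕ M1 over the first 7 bytes.
byte 0: (b7 xor d2) xor 72 = 65 xor 72 = 17
byte 1: (ca xor 05) xor 65 = cf xor 65 = aa
byte 2: (5f xor 53) xor 61 = 0c xor 61 = 6d
byte 3: (1b xor 5a) xor 64 = 41 xor 64 = 25
byte 4: (9b xor 54) xor 79 = cf xor 79 = b6
byte 5: (d3 xor 70) xor 3f = a3 xor 3f = 9c
byte 6: (0f xor 3a) xor 20 = 35 xor 20 = 15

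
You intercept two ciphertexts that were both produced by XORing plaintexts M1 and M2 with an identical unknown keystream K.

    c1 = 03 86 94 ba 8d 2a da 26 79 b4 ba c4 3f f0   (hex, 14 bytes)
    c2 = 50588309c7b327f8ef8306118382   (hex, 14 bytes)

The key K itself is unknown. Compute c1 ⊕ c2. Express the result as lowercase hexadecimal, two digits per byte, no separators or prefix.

c1 ⊕ c2 = (M1 ⊕ K) ⊕ (M2 ⊕ K) = M1 ⊕ M2 — the shared key cancels under XOR.
00000011 xor 01010000 = 01010011
10000110 xor 01011000 = 11011110
10010100 xor 10000011 = 00010111
10111010 xor 00001001 = 10110011
10001101 xor 11000111 = 01001010
00101010 xor 10110011 = 10011001
11011010 xor 00100111 = 11111101
00100110 xor 11111000 = 11011110
01111001 xor 11101111 = 10010110
10110100 xor 10000011 = 00110111
10111010 xor 00000110 = 10111100
11000100 xor 00010001 = 11010101
00111111 xor 10000011 = 10111100
11110000 xor 10000010 = 01110010

53de17b34a99fdde9637bcd5bc72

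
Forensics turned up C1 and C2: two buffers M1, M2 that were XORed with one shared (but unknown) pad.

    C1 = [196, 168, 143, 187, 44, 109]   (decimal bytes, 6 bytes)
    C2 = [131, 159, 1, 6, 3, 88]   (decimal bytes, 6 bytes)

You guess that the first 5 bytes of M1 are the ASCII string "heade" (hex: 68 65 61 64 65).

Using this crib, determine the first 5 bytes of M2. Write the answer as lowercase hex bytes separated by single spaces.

2f 52 ef d9 4a

First, C1 ⊕ C2 = (M1 ⊕ K) ⊕ (M2 ⊕ K) = M1 ⊕ M2, so the key drops out. Then M2 = (M1 ⊕ M2) ⊕ M1 over the first 5 bytes.
byte 0: (c4 xor 83) xor 68 = 47 xor 68 = 2f
byte 1: (a8 xor 9f) xor 65 = 37 xor 65 = 52
byte 2: (8f xor 01) xor 61 = 8e xor 61 = ef
byte 3: (bb xor 06) xor 64 = bd xor 64 = d9
byte 4: (2c xor 03) xor 65 = 2f xor 65 = 4a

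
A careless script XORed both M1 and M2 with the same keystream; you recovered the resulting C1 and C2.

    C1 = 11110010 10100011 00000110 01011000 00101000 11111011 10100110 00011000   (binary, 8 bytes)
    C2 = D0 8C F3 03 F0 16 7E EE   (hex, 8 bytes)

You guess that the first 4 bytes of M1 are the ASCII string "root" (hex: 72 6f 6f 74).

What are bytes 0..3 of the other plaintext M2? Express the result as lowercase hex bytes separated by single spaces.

50 40 9a 2f

First, C1 ⊕ C2 = (M1 ⊕ K) ⊕ (M2 ⊕ K) = M1 ⊕ M2, so the key drops out. Then M2 = (M1 ⊕ M2) ⊕ M1 over the first 4 bytes.
byte 0: (f2 ^ d0) ^ 72 = 22 ^ 72 = 50
byte 1: (a3 ^ 8c) ^ 6f = 2f ^ 6f = 40
byte 2: (06 ^ f3) ^ 6f = f5 ^ 6f = 9a
byte 3: (58 ^ 03) ^ 74 = 5b ^ 74 = 2f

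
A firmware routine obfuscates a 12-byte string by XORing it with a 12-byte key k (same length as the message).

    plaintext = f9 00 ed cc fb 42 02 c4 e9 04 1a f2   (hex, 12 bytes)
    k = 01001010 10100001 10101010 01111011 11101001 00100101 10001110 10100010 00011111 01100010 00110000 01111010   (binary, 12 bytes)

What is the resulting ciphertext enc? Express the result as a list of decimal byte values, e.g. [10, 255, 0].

XOR is its own inverse, so applying the key byte-wise gives the result directly.
f9 ⊕ 4a = b3
00 ⊕ a1 = a1
ed ⊕ aa = 47
cc ⊕ 7b = b7
fb ⊕ e9 = 12
42 ⊕ 25 = 67
02 ⊕ 8e = 8c
c4 ⊕ a2 = 66
e9 ⊕ 1f = f6
04 ⊕ 62 = 66
1a ⊕ 30 = 2a
f2 ⊕ 7a = 88

[179, 161, 71, 183, 18, 103, 140, 102, 246, 102, 42, 136]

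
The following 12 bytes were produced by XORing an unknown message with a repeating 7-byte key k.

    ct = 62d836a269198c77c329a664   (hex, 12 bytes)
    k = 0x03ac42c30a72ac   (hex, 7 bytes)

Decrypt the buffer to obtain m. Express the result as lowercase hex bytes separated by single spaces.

61 74 74 61 63 6b 20 74 6f 6b 65 6e

The 7-byte key repeats, so the effective keystream is 03 ac 42 c3 0a 72 ac 03 ac 42 c3 0a.
byte 0: 62 XOR 03 = 61
byte 1: d8 XOR ac = 74
byte 2: 36 XOR 42 = 74
byte 3: a2 XOR c3 = 61
byte 4: 69 XOR 0a = 63
byte 5: 19 XOR 72 = 6b
byte 6: 8c XOR ac = 20
byte 7: 77 XOR 03 = 74
byte 8: c3 XOR ac = 6f
byte 9: 29 XOR 42 = 6b
byte 10: a6 XOR c3 = 65
byte 11: 64 XOR 0a = 6e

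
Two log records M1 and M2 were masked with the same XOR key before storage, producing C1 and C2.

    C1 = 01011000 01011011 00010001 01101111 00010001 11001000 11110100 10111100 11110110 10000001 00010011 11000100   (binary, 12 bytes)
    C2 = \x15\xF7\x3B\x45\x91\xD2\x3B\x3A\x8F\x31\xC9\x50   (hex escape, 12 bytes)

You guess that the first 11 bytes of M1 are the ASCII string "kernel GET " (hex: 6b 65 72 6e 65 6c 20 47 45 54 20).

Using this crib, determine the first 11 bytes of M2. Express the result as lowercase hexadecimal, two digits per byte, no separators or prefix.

First, C1 ⊕ C2 = (M1 ⊕ K) ⊕ (M2 ⊕ K) = M1 ⊕ M2, so the key drops out. Then M2 = (M1 ⊕ M2) ⊕ M1 over the first 11 bytes.
byte 0: (58 ^ 15) ^ 6b = 4d ^ 6b = 26
byte 1: (5b ^ f7) ^ 65 = ac ^ 65 = c9
byte 2: (11 ^ 3b) ^ 72 = 2a ^ 72 = 58
byte 3: (6f ^ 45) ^ 6e = 2a ^ 6e = 44
byte 4: (11 ^ 91) ^ 65 = 80 ^ 65 = e5
byte 5: (c8 ^ d2) ^ 6c = 1a ^ 6c = 76
byte 6: (f4 ^ 3b) ^ 20 = cf ^ 20 = ef
byte 7: (bc ^ 3a) ^ 47 = 86 ^ 47 = c1
byte 8: (f6 ^ 8f) ^ 45 = 79 ^ 45 = 3c
byte 9: (81 ^ 31) ^ 54 = b0 ^ 54 = e4
byte 10: (13 ^ c9) ^ 20 = da ^ 20 = fa

26c95844e576efc13ce4fa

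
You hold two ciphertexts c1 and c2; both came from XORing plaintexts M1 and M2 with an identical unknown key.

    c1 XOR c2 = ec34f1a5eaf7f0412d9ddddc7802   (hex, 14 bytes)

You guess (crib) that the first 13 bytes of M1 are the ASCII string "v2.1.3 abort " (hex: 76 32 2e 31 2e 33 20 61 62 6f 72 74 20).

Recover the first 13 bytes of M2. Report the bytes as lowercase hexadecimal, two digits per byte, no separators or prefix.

Since c1 ⊕ c2 = M1 ⊕ M2, XORing with the guessed M1 bytes yields the corresponding M2 bytes: M2 = (c1 ⊕ c2) ⊕ M1.
236 XOR 118 = 154
 52 XOR  50 =   6
241 XOR  46 = 223
165 XOR  49 = 148
234 XOR  46 = 196
247 XOR  51 = 196
240 XOR  32 = 208
 65 XOR  97 =  32
 45 XOR  98 =  79
157 XOR 111 = 242
221 XOR 114 = 175
220 XOR 116 = 168
120 XOR  32 =  88

9a06df94c4c4d0204ff2afa858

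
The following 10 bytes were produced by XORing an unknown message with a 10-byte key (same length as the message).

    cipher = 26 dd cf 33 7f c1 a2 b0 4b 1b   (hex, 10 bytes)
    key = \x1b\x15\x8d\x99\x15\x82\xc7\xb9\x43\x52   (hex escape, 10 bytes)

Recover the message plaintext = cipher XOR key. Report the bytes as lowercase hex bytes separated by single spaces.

26 ^ 1b = 3d
dd ^ 15 = c8
cf ^ 8d = 42
33 ^ 99 = aa
7f ^ 15 = 6a
c1 ^ 82 = 43
a2 ^ c7 = 65
b0 ^ b9 = 09
4b ^ 43 = 08
1b ^ 52 = 49

3d c8 42 aa 6a 43 65 09 08 49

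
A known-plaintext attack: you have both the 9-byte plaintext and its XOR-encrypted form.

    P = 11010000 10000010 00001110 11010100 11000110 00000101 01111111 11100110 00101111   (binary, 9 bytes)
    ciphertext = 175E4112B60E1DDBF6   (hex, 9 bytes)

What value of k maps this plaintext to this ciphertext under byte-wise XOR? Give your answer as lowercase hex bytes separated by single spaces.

c7 dc 4f c6 70 0b 62 3d d9

Since ciphertext = P ⊕ k, XORing both sides with P gives k = P ⊕ ciphertext.
byte 0: 11010000 ^ 00010111 = 11000111
byte 1: 10000010 ^ 01011110 = 11011100
byte 2: 00001110 ^ 01000001 = 01001111
byte 3: 11010100 ^ 00010010 = 11000110
byte 4: 11000110 ^ 10110110 = 01110000
byte 5: 00000101 ^ 00001110 = 00001011
byte 6: 01111111 ^ 00011101 = 01100010
byte 7: 11100110 ^ 11011011 = 00111101
byte 8: 00101111 ^ 11110110 = 11011001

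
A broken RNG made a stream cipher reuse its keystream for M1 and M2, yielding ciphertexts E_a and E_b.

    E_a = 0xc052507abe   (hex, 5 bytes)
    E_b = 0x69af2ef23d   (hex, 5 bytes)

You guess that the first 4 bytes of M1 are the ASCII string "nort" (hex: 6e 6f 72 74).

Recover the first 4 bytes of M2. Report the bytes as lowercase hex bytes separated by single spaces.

c7 92 0c fc

First, E_a ⊕ E_b = (M1 ⊕ K) ⊕ (M2 ⊕ K) = M1 ⊕ M2, so the key drops out. Then M2 = (M1 ⊕ M2) ⊕ M1 over the first 4 bytes.
byte 0: (c0 ⊕ 69) ⊕ 6e = a9 ⊕ 6e = c7
byte 1: (52 ⊕ af) ⊕ 6f = fd ⊕ 6f = 92
byte 2: (50 ⊕ 2e) ⊕ 72 = 7e ⊕ 72 = 0c
byte 3: (7a ⊕ f2) ⊕ 74 = 88 ⊕ 74 = fc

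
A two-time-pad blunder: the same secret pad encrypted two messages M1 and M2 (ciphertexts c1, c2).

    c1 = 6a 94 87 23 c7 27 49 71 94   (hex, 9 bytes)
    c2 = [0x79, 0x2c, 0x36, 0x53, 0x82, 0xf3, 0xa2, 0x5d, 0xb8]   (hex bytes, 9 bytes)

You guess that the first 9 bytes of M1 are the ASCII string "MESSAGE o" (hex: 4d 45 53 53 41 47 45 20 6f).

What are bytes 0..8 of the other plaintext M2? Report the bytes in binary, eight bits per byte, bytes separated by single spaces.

First, c1 ⊕ c2 = (M1 ⊕ K) ⊕ (M2 ⊕ K) = M1 ⊕ M2, so the key drops out. Then M2 = (M1 ⊕ M2) ⊕ M1 over the first 9 bytes.
byte 0: (6a ^ 79) ^ 4d = 13 ^ 4d = 5e
byte 1: (94 ^ 2c) ^ 45 = b8 ^ 45 = fd
byte 2: (87 ^ 36) ^ 53 = b1 ^ 53 = e2
byte 3: (23 ^ 53) ^ 53 = 70 ^ 53 = 23
byte 4: (c7 ^ 82) ^ 41 = 45 ^ 41 = 04
byte 5: (27 ^ f3) ^ 47 = d4 ^ 47 = 93
byte 6: (49 ^ a2) ^ 45 = eb ^ 45 = ae
byte 7: (71 ^ 5d) ^ 20 = 2c ^ 20 = 0c
byte 8: (94 ^ b8) ^ 6f = 2c ^ 6f = 43

01011110 11111101 11100010 00100011 00000100 10010011 10101110 00001100 01000011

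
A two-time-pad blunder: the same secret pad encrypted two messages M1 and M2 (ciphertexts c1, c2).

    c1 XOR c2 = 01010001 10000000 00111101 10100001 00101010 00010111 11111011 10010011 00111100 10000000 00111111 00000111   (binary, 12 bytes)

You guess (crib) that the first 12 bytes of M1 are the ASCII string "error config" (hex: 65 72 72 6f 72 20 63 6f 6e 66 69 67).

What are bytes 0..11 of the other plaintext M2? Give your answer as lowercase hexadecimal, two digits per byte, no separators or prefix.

Since c1 ⊕ c2 = M1 ⊕ M2, XORing with the guessed M1 bytes yields the corresponding M2 bytes: M2 = (c1 ⊕ c2) ⊕ M1.
byte 0: 51 XOR 65 = 34
byte 1: 80 XOR 72 = f2
byte 2: 3d XOR 72 = 4f
byte 3: a1 XOR 6f = ce
byte 4: 2a XOR 72 = 58
byte 5: 17 XOR 20 = 37
byte 6: fb XOR 63 = 98
byte 7: 93 XOR 6f = fc
byte 8: 3c XOR 6e = 52
byte 9: 80 XOR 66 = e6
byte 10: 3f XOR 69 = 56
byte 11: 07 XOR 67 = 60

34f24fce583798fc52e65660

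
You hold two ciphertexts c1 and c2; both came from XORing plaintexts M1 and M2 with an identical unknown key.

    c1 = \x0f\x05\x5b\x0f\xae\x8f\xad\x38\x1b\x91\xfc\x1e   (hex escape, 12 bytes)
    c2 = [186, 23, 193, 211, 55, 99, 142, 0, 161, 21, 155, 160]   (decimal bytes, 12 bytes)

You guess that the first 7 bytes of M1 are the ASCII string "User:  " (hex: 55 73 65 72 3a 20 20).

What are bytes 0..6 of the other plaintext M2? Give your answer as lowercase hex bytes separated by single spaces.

First, c1 ⊕ c2 = (M1 ⊕ K) ⊕ (M2 ⊕ K) = M1 ⊕ M2, so the key drops out. Then M2 = (M1 ⊕ M2) ⊕ M1 over the first 7 bytes.
byte 0: (0f xor ba) xor 55 = b5 xor 55 = e0
byte 1: (05 xor 17) xor 73 = 12 xor 73 = 61
byte 2: (5b xor c1) xor 65 = 9a xor 65 = ff
byte 3: (0f xor d3) xor 72 = dc xor 72 = ae
byte 4: (ae xor 37) xor 3a = 99 xor 3a = a3
byte 5: (8f xor 63) xor 20 = ec xor 20 = cc
byte 6: (ad xor 8e) xor 20 = 23 xor 20 = 03

e0 61 ff ae a3 cc 03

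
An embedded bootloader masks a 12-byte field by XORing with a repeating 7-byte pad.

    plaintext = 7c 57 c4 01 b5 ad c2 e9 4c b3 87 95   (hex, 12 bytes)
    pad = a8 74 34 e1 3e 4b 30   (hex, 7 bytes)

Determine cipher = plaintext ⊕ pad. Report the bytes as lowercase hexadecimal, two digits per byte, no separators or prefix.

d423f0e08be6f241388766ab

The 7-byte key repeats, so the effective keystream is a8 74 34 e1 3e 4b 30 a8 74 34 e1 3e.
byte 0: 01111100 xor 10101000 = 11010100
byte 1: 01010111 xor 01110100 = 00100011
byte 2: 11000100 xor 00110100 = 11110000
byte 3: 00000001 xor 11100001 = 11100000
byte 4: 10110101 xor 00111110 = 10001011
byte 5: 10101101 xor 01001011 = 11100110
byte 6: 11000010 xor 00110000 = 11110010
byte 7: 11101001 xor 10101000 = 01000001
byte 8: 01001100 xor 01110100 = 00111000
byte 9: 10110011 xor 00110100 = 10000111
byte 10: 10000111 xor 11100001 = 01100110
byte 11: 10010101 xor 00111110 = 10101011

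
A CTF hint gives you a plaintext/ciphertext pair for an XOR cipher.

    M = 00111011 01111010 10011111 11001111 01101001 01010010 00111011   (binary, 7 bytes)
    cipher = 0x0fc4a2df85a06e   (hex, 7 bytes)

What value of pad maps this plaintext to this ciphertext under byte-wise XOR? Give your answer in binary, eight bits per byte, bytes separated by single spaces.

Since cipher = M ⊕ pad, XORing both sides with M gives pad = M ⊕ cipher.
3b XOR 0f = 34
7a XOR c4 = be
9f XOR a2 = 3d
cf XOR df = 10
69 XOR 85 = ec
52 XOR a0 = f2
3b XOR 6e = 55

00110100 10111110 00111101 00010000 11101100 11110010 01010101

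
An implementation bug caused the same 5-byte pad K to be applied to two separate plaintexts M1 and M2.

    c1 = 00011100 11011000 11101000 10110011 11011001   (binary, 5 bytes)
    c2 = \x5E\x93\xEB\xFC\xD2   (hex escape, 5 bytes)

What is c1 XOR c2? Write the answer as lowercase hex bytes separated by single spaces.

42 4b 03 4f 0b

c1 ⊕ c2 = (M1 ⊕ K) ⊕ (M2 ⊕ K) = M1 ⊕ M2 — the shared key cancels under XOR.
1c xor 5e = 42
d8 xor 93 = 4b
e8 xor eb = 03
b3 xor fc = 4f
d9 xor d2 = 0b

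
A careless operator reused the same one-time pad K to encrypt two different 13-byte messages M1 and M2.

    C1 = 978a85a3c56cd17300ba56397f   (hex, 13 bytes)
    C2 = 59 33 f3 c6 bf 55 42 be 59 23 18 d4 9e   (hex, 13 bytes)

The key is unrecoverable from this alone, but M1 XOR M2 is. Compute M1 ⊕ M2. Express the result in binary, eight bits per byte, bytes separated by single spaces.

C1 ⊕ C2 = (M1 ⊕ K) ⊕ (M2 ⊕ K) = M1 ⊕ M2 — the shared key cancels under XOR.
byte 0: 97 xor 59 = ce
byte 1: 8a xor 33 = b9
byte 2: 85 xor f3 = 76
byte 3: a3 xor c6 = 65
byte 4: c5 xor bf = 7a
byte 5: 6c xor 55 = 39
byte 6: d1 xor 42 = 93
byte 7: 73 xor be = cd
byte 8: 00 xor 59 = 59
byte 9: ba xor 23 = 99
byte 10: 56 xor 18 = 4e
byte 11: 39 xor d4 = ed
byte 12: 7f xor 9e = e1

11001110 10111001 01110110 01100101 01111010 00111001 10010011 11001101 01011001 10011001 01001110 11101101 11100001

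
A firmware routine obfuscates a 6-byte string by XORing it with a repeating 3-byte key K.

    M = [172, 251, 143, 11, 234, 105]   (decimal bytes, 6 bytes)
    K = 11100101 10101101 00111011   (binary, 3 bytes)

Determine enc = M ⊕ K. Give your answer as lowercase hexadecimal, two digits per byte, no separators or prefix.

4956b4ee4752

The 3-byte key repeats, so the effective keystream is e5 ad 3b e5 ad 3b.
byte 0: ac XOR e5 = 49
byte 1: fb XOR ad = 56
byte 2: 8f XOR 3b = b4
byte 3: 0b XOR e5 = ee
byte 4: ea XOR ad = 47
byte 5: 69 XOR 3b = 52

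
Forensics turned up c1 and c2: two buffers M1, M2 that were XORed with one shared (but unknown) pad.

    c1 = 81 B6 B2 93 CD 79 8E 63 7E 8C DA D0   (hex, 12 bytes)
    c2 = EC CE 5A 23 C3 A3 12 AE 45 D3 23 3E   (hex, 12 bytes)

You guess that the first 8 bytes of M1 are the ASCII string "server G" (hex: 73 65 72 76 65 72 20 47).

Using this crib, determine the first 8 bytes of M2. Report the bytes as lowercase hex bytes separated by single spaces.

1e 1d 9a c6 6b a8 bc 8a

First, c1 ⊕ c2 = (M1 ⊕ K) ⊕ (M2 ⊕ K) = M1 ⊕ M2, so the key drops out. Then M2 = (M1 ⊕ M2) ⊕ M1 over the first 8 bytes.
byte 0: (81 xor ec) xor 73 = 6d xor 73 = 1e
byte 1: (b6 xor ce) xor 65 = 78 xor 65 = 1d
byte 2: (b2 xor 5a) xor 72 = e8 xor 72 = 9a
byte 3: (93 xor 23) xor 76 = b0 xor 76 = c6
byte 4: (cd xor c3) xor 65 = 0e xor 65 = 6b
byte 5: (79 xor a3) xor 72 = da xor 72 = a8
byte 6: (8e xor 12) xor 20 = 9c xor 20 = bc
byte 7: (63 xor ae) xor 47 = cd xor 47 = 8a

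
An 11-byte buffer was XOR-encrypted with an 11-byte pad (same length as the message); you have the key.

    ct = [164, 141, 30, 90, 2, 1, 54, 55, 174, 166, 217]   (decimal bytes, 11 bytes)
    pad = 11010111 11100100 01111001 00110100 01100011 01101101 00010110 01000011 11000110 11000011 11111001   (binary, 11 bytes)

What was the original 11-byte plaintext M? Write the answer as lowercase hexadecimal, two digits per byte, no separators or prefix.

7369676e616c2074686520

XOR is its own inverse, so applying the key byte-wise gives the result directly.
164 XOR 215 = 115
141 XOR 228 = 105
 30 XOR 121 = 103
 90 XOR  52 = 110
  2 XOR  99 =  97
  1 XOR 109 = 108
 54 XOR  22 =  32
 55 XOR  67 = 116
174 XOR 198 = 104
166 XOR 195 = 101
217 XOR 249 =  32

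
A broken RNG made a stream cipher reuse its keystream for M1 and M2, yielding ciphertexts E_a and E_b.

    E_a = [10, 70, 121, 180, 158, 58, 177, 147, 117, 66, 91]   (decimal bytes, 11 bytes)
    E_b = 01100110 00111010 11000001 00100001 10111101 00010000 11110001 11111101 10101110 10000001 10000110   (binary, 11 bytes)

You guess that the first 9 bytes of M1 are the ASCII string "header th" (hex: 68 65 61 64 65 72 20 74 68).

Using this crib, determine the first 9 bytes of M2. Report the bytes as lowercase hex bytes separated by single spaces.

04 19 d9 f1 46 58 60 1a b3

First, E_a ⊕ E_b = (M1 ⊕ K) ⊕ (M2 ⊕ K) = M1 ⊕ M2, so the key drops out. Then M2 = (M1 ⊕ M2) ⊕ M1 over the first 9 bytes.
byte 0: (0a ^ 66) ^ 68 = 6c ^ 68 = 04
byte 1: (46 ^ 3a) ^ 65 = 7c ^ 65 = 19
byte 2: (79 ^ c1) ^ 61 = b8 ^ 61 = d9
byte 3: (b4 ^ 21) ^ 64 = 95 ^ 64 = f1
byte 4: (9e ^ bd) ^ 65 = 23 ^ 65 = 46
byte 5: (3a ^ 10) ^ 72 = 2a ^ 72 = 58
byte 6: (b1 ^ f1) ^ 20 = 40 ^ 20 = 60
byte 7: (93 ^ fd) ^ 74 = 6e ^ 74 = 1a
byte 8: (75 ^ ae) ^ 68 = db ^ 68 = b3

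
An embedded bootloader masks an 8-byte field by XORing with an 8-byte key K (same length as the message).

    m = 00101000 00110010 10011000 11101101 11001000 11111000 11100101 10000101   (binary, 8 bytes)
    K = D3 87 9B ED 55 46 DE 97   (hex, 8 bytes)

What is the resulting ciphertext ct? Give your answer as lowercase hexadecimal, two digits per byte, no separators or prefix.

XOR is its own inverse, so applying the key byte-wise gives the result directly.
byte 0:  40 xor 211 = 251
byte 1:  50 xor 135 = 181
byte 2: 152 xor 155 =   3
byte 3: 237 xor 237 =   0
byte 4: 200 xor  85 = 157
byte 5: 248 xor  70 = 190
byte 6: 229 xor 222 =  59
byte 7: 133 xor 151 =  18

fbb503009dbe3b12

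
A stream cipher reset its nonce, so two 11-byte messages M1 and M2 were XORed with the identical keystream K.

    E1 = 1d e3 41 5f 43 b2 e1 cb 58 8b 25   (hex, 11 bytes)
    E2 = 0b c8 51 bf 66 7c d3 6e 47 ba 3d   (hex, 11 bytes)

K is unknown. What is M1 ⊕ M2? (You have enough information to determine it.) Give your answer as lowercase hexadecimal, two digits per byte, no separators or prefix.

E1 ⊕ E2 = (M1 ⊕ K) ⊕ (M2 ⊕ K) = M1 ⊕ M2 — the shared key cancels under XOR.
byte 0: 1d XOR 0b = 16
byte 1: e3 XOR c8 = 2b
byte 2: 41 XOR 51 = 10
byte 3: 5f XOR bf = e0
byte 4: 43 XOR 66 = 25
byte 5: b2 XOR 7c = ce
byte 6: e1 XOR d3 = 32
byte 7: cb XOR 6e = a5
byte 8: 58 XOR 47 = 1f
byte 9: 8b XOR ba = 31
byte 10: 25 XOR 3d = 18

162b10e025ce32a51f3118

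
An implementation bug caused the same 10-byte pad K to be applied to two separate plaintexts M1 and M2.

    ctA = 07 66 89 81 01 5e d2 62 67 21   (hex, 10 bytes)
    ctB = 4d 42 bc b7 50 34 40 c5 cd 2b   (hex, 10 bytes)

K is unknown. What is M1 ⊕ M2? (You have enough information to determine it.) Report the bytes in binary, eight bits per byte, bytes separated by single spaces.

01001010 00100100 00110101 00110110 01010001 01101010 10010010 10100111 10101010 00001010

ctA ⊕ ctB = (M1 ⊕ K) ⊕ (M2 ⊕ K) = M1 ⊕ M2 — the shared key cancels under XOR.
byte 0: 00000111 XOR 01001101 = 01001010
byte 1: 01100110 XOR 01000010 = 00100100
byte 2: 10001001 XOR 10111100 = 00110101
byte 3: 10000001 XOR 10110111 = 00110110
byte 4: 00000001 XOR 01010000 = 01010001
byte 5: 01011110 XOR 00110100 = 01101010
byte 6: 11010010 XOR 01000000 = 10010010
byte 7: 01100010 XOR 11000101 = 10100111
byte 8: 01100111 XOR 11001101 = 10101010
byte 9: 00100001 XOR 00101011 = 00001010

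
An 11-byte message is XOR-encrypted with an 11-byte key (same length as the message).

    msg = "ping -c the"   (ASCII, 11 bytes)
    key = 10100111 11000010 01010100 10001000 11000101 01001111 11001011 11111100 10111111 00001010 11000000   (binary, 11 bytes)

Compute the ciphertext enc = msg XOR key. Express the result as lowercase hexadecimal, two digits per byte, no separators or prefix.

XOR is its own inverse, so applying the key byte-wise gives the result directly.
112 ⊕ 167 = 215
105 ⊕ 194 = 171
110 ⊕  84 =  58
103 ⊕ 136 = 239
 32 ⊕ 197 = 229
 45 ⊕  79 =  98
 99 ⊕ 203 = 168
 32 ⊕ 252 = 220
116 ⊕ 191 = 203
104 ⊕  10 =  98
101 ⊕ 192 = 165

d7ab3aefe562a8dccb62a5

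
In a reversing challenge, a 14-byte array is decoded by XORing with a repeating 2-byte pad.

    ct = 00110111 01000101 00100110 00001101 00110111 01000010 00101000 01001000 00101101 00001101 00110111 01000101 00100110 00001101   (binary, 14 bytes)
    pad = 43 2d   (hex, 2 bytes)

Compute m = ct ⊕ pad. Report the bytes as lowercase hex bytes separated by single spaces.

74 68 65 20 74 6f 6b 65 6e 20 74 68 65 20

The 2-byte key repeats, so the effective keystream is 43 2d 43 2d 43 2d 43 2d 43 2d 43 2d 43 2d.
byte 0: 37 XOR 43 = 74
byte 1: 45 XOR 2d = 68
byte 2: 26 XOR 43 = 65
byte 3: 0d XOR 2d = 20
byte 4: 37 XOR 43 = 74
byte 5: 42 XOR 2d = 6f
byte 6: 28 XOR 43 = 6b
byte 7: 48 XOR 2d = 65
byte 8: 2d XOR 43 = 6e
byte 9: 0d XOR 2d = 20
byte 10: 37 XOR 43 = 74
byte 11: 45 XOR 2d = 68
byte 12: 26 XOR 43 = 65
byte 13: 0d XOR 2d = 20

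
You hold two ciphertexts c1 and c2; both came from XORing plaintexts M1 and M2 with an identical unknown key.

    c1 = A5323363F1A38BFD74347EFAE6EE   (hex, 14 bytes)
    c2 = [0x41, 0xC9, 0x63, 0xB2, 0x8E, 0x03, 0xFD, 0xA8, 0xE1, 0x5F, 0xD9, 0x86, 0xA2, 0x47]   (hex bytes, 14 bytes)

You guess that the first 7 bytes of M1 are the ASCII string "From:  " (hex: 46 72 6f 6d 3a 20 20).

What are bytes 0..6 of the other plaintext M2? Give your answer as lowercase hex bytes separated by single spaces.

First, c1 ⊕ c2 = (M1 ⊕ K) ⊕ (M2 ⊕ K) = M1 ⊕ M2, so the key drops out. Then M2 = (M1 ⊕ M2) ⊕ M1 over the first 7 bytes.
byte 0: (a5 XOR 41) XOR 46 = e4 XOR 46 = a2
byte 1: (32 XOR c9) XOR 72 = fb XOR 72 = 89
byte 2: (33 XOR 63) XOR 6f = 50 XOR 6f = 3f
byte 3: (63 XOR b2) XOR 6d = d1 XOR 6d = bc
byte 4: (f1 XOR 8e) XOR 3a = 7f XOR 3a = 45
byte 5: (a3 XOR 03) XOR 20 = a0 XOR 20 = 80
byte 6: (8b XOR fd) XOR 20 = 76 XOR 20 = 56

a2 89 3f bc 45 80 56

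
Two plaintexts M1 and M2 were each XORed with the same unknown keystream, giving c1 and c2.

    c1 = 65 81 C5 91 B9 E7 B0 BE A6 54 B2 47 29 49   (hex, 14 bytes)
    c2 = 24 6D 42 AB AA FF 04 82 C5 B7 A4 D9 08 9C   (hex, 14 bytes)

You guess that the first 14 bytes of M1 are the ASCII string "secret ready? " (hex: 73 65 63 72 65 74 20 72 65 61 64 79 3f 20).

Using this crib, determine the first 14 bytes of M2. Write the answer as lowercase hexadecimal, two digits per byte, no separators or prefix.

First, c1 ⊕ c2 = (M1 ⊕ K) ⊕ (M2 ⊕ K) = M1 ⊕ M2, so the key drops out. Then M2 = (M1 ⊕ M2) ⊕ M1 over the first 14 bytes.
byte 0: (65 XOR 24) XOR 73 = 41 XOR 73 = 32
byte 1: (81 XOR 6d) XOR 65 = ec XOR 65 = 89
byte 2: (c5 XOR 42) XOR 63 = 87 XOR 63 = e4
byte 3: (91 XOR ab) XOR 72 = 3a XOR 72 = 48
byte 4: (b9 XOR aa) XOR 65 = 13 XOR 65 = 76
byte 5: (e7 XOR ff) XOR 74 = 18 XOR 74 = 6c
byte 6: (b0 XOR 04) XOR 20 = b4 XOR 20 = 94
byte 7: (be XOR 82) XOR 72 = 3c XOR 72 = 4e
byte 8: (a6 XOR c5) XOR 65 = 63 XOR 65 = 06
byte 9: (54 XOR b7) XOR 61 = e3 XOR 61 = 82
byte 10: (b2 XOR a4) XOR 64 = 16 XOR 64 = 72
byte 11: (47 XOR d9) XOR 79 = 9e XOR 79 = e7
byte 12: (29 XOR 08) XOR 3f = 21 XOR 3f = 1e
byte 13: (49 XOR 9c) XOR 20 = d5 XOR 20 = f5

3289e448766c944e068272e71ef5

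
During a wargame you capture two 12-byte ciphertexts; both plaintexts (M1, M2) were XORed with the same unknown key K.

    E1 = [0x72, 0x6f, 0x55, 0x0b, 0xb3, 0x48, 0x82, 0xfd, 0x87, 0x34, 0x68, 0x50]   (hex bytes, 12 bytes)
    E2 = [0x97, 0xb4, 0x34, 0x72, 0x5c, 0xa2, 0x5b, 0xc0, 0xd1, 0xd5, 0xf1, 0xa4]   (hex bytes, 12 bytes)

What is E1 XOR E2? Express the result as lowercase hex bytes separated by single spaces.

e5 db 61 79 ef ea d9 3d 56 e1 99 f4

E1 ⊕ E2 = (M1 ⊕ K) ⊕ (M2 ⊕ K) = M1 ⊕ M2 — the shared key cancels under XOR.
72 XOR 97 = e5
6f XOR b4 = db
55 XOR 34 = 61
0b XOR 72 = 79
b3 XOR 5c = ef
48 XOR a2 = ea
82 XOR 5b = d9
fd XOR c0 = 3d
87 XOR d1 = 56
34 XOR d5 = e1
68 XOR f1 = 99
50 XOR a4 = f4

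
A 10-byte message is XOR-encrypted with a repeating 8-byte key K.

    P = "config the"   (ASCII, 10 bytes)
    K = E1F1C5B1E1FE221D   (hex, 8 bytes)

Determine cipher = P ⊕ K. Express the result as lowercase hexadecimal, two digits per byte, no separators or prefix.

829eabd7889902698994

The 8-byte key repeats, so the effective keystream is e1 f1 c5 b1 e1 fe 22 1d e1 f1.
byte 0: 63 XOR e1 = 82
byte 1: 6f XOR f1 = 9e
byte 2: 6e XOR c5 = ab
byte 3: 66 XOR b1 = d7
byte 4: 69 XOR e1 = 88
byte 5: 67 XOR fe = 99
byte 6: 20 XOR 22 = 02
byte 7: 74 XOR 1d = 69
byte 8: 68 XOR e1 = 89
byte 9: 65 XOR f1 = 94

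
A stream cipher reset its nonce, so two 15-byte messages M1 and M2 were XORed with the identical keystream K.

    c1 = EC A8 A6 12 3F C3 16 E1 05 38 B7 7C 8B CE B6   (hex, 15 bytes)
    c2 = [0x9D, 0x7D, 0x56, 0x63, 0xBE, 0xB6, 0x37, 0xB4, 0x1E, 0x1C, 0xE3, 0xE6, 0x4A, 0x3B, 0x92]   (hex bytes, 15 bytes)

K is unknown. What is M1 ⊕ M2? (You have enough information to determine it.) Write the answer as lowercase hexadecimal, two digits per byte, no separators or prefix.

71d5f071817521551b24549ac1f524

c1 ⊕ c2 = (M1 ⊕ K) ⊕ (M2 ⊕ K) = M1 ⊕ M2 — the shared key cancels under XOR.
236 XOR 157 = 113
168 XOR 125 = 213
166 XOR  86 = 240
 18 XOR  99 = 113
 63 XOR 190 = 129
195 XOR 182 = 117
 22 XOR  55 =  33
225 XOR 180 =  85
  5 XOR  30 =  27
 56 XOR  28 =  36
183 XOR 227 =  84
124 XOR 230 = 154
139 XOR  74 = 193
206 XOR  59 = 245
182 XOR 146 =  36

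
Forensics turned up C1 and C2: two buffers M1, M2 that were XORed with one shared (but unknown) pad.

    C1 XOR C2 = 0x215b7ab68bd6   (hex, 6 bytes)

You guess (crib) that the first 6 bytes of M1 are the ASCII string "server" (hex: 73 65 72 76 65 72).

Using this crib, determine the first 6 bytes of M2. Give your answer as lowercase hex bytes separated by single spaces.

52 3e 08 c0 ee a4

Since C1 ⊕ C2 = M1 ⊕ M2, XORing with the guessed M1 bytes yields the corresponding M2 bytes: M2 = (C1 ⊕ C2) ⊕ M1.
byte 0: 00100001 ^ 01110011 = 01010010
byte 1: 01011011 ^ 01100101 = 00111110
byte 2: 01111010 ^ 01110010 = 00001000
byte 3: 10110110 ^ 01110110 = 11000000
byte 4: 10001011 ^ 01100101 = 11101110
byte 5: 11010110 ^ 01110010 = 10100100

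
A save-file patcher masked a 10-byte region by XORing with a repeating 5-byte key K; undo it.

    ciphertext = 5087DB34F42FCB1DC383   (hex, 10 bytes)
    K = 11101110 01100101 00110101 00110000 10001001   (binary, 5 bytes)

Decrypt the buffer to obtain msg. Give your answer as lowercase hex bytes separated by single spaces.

The 5-byte key repeats, so the effective keystream is ee 65 35 30 89 ee 65 35 30 89.
byte 0: 50 XOR ee = be
byte 1: 87 XOR 65 = e2
byte 2: db XOR 35 = ee
byte 3: 34 XOR 30 = 04
byte 4: f4 XOR 89 = 7d
byte 5: 2f XOR ee = c1
byte 6: cb XOR 65 = ae
byte 7: 1d XOR 35 = 28
byte 8: c3 XOR 30 = f3
byte 9: 83 XOR 89 = 0a

be e2 ee 04 7d c1 ae 28 f3 0a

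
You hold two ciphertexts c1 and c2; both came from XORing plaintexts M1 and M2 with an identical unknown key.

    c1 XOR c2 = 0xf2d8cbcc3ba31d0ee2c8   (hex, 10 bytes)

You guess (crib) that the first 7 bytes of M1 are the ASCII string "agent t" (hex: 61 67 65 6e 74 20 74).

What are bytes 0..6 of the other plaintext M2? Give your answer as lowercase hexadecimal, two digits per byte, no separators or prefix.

93bfaea24f8369

Since c1 ⊕ c2 = M1 ⊕ M2, XORing with the guessed M1 bytes yields the corresponding M2 bytes: M2 = (c1 ⊕ c2) ⊕ M1.
f2 ^ 61 = 93
d8 ^ 67 = bf
cb ^ 65 = ae
cc ^ 6e = a2
3b ^ 74 = 4f
a3 ^ 20 = 83
1d ^ 74 = 69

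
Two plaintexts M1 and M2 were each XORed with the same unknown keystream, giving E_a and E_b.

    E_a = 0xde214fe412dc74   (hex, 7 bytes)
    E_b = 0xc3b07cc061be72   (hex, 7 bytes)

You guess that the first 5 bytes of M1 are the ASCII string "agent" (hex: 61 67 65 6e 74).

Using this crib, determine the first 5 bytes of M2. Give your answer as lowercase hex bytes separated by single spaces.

First, E_a ⊕ E_b = (M1 ⊕ K) ⊕ (M2 ⊕ K) = M1 ⊕ M2, so the key drops out. Then M2 = (M1 ⊕ M2) ⊕ M1 over the first 5 bytes.
byte 0: (de xor c3) xor 61 = 1d xor 61 = 7c
byte 1: (21 xor b0) xor 67 = 91 xor 67 = f6
byte 2: (4f xor 7c) xor 65 = 33 xor 65 = 56
byte 3: (e4 xor c0) xor 6e = 24 xor 6e = 4a
byte 4: (12 xor 61) xor 74 = 73 xor 74 = 07

7c f6 56 4a 07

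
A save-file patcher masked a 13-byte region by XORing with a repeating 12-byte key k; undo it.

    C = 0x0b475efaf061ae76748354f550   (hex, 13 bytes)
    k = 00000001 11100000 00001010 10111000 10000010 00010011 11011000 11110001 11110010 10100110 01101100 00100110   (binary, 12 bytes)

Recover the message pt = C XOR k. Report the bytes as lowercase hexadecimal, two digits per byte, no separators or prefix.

The 12-byte key repeats, so the effective keystream is 01 e0 0a b8 82 13 d8 f1 f2 a6 6c 26 01.
byte 0: 0b xor 01 = 0a
byte 1: 47 xor e0 = a7
byte 2: 5e xor 0a = 54
byte 3: fa xor b8 = 42
byte 4: f0 xor 82 = 72
byte 5: 61 xor 13 = 72
byte 6: ae xor d8 = 76
byte 7: 76 xor f1 = 87
byte 8: 74 xor f2 = 86
byte 9: 83 xor a6 = 25
byte 10: 54 xor 6c = 38
byte 11: f5 xor 26 = d3
byte 12: 50 xor 01 = 51

0aa7544272727687862538d351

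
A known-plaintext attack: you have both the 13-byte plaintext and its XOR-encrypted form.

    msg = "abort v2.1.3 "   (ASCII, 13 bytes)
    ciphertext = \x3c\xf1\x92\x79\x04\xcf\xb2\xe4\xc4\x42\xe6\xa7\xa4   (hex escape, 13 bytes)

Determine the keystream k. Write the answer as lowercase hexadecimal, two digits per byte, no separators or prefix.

5d93fd0b70efc4d6ea73c89484

Since ciphertext = msg ⊕ k, XORing both sides with msg gives k = msg ⊕ ciphertext.
01100001 ^ 00111100 = 01011101
01100010 ^ 11110001 = 10010011
01101111 ^ 10010010 = 11111101
01110010 ^ 01111001 = 00001011
01110100 ^ 00000100 = 01110000
00100000 ^ 11001111 = 11101111
01110110 ^ 10110010 = 11000100
00110010 ^ 11100100 = 11010110
00101110 ^ 11000100 = 11101010
00110001 ^ 01000010 = 01110011
00101110 ^ 11100110 = 11001000
00110011 ^ 10100111 = 10010100
00100000 ^ 10100100 = 10000100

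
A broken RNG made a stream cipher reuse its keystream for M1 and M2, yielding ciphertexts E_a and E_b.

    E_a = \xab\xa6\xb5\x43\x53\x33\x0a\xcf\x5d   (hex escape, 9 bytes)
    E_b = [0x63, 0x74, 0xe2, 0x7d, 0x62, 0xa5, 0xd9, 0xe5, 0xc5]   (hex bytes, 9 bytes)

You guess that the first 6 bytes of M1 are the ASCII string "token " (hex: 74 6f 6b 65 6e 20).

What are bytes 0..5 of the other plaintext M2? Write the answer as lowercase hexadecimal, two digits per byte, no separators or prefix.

First, E_a ⊕ E_b = (M1 ⊕ K) ⊕ (M2 ⊕ K) = M1 ⊕ M2, so the key drops out. Then M2 = (M1 ⊕ M2) ⊕ M1 over the first 6 bytes.
byte 0: (ab ⊕ 63) ⊕ 74 = c8 ⊕ 74 = bc
byte 1: (a6 ⊕ 74) ⊕ 6f = d2 ⊕ 6f = bd
byte 2: (b5 ⊕ e2) ⊕ 6b = 57 ⊕ 6b = 3c
byte 3: (43 ⊕ 7d) ⊕ 65 = 3e ⊕ 65 = 5b
byte 4: (53 ⊕ 62) ⊕ 6e = 31 ⊕ 6e = 5f
byte 5: (33 ⊕ a5) ⊕ 20 = 96 ⊕ 20 = b6

bcbd3c5b5fb6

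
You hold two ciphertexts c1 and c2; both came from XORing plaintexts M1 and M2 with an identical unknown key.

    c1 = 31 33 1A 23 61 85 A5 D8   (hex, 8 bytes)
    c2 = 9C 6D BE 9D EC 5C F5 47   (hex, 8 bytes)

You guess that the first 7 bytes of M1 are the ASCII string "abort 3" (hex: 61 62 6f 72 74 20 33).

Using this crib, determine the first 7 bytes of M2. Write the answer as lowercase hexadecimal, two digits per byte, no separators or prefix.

cc3ccbccf9f963

First, c1 ⊕ c2 = (M1 ⊕ K) ⊕ (M2 ⊕ K) = M1 ⊕ M2, so the key drops out. Then M2 = (M1 ⊕ M2) ⊕ M1 over the first 7 bytes.
byte 0: (31 ⊕ 9c) ⊕ 61 = ad ⊕ 61 = cc
byte 1: (33 ⊕ 6d) ⊕ 62 = 5e ⊕ 62 = 3c
byte 2: (1a ⊕ be) ⊕ 6f = a4 ⊕ 6f = cb
byte 3: (23 ⊕ 9d) ⊕ 72 = be ⊕ 72 = cc
byte 4: (61 ⊕ ec) ⊕ 74 = 8d ⊕ 74 = f9
byte 5: (85 ⊕ 5c) ⊕ 20 = d9 ⊕ 20 = f9
byte 6: (a5 ⊕ f5) ⊕ 33 = 50 ⊕ 33 = 63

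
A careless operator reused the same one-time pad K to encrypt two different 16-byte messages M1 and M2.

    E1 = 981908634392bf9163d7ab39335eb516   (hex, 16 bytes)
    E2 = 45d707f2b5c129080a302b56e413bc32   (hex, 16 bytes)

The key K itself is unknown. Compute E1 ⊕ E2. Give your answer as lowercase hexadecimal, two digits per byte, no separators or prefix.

ddce0f91f653969969e7806fd74d0924

E1 ⊕ E2 = (M1 ⊕ K) ⊕ (M2 ⊕ K) = M1 ⊕ M2 — the shared key cancels under XOR.
98 ⊕ 45 = dd
19 ⊕ d7 = ce
08 ⊕ 07 = 0f
63 ⊕ f2 = 91
43 ⊕ b5 = f6
92 ⊕ c1 = 53
bf ⊕ 29 = 96
91 ⊕ 08 = 99
63 ⊕ 0a = 69
d7 ⊕ 30 = e7
ab ⊕ 2b = 80
39 ⊕ 56 = 6f
33 ⊕ e4 = d7
5e ⊕ 13 = 4d
b5 ⊕ bc = 09
16 ⊕ 32 = 24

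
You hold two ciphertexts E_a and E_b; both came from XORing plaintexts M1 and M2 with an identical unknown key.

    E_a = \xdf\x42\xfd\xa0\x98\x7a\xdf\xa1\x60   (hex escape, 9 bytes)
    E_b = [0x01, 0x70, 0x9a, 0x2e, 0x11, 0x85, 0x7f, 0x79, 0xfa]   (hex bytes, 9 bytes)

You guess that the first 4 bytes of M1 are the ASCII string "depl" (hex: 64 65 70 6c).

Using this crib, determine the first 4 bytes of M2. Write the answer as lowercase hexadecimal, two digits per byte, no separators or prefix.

First, E_a ⊕ E_b = (M1 ⊕ K) ⊕ (M2 ⊕ K) = M1 ⊕ M2, so the key drops out. Then M2 = (M1 ⊕ M2) ⊕ M1 over the first 4 bytes.
byte 0: (df ^ 01) ^ 64 = de ^ 64 = ba
byte 1: (42 ^ 70) ^ 65 = 32 ^ 65 = 57
byte 2: (fd ^ 9a) ^ 70 = 67 ^ 70 = 17
byte 3: (a0 ^ 2e) ^ 6c = 8e ^ 6c = e2

ba5717e2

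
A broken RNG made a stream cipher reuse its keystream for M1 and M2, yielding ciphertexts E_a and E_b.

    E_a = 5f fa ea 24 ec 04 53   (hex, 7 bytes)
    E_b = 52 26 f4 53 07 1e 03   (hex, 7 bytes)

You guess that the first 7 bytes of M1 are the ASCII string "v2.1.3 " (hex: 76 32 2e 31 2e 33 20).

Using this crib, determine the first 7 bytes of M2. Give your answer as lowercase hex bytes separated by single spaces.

7b ee 30 46 c5 29 70

First, E_a ⊕ E_b = (M1 ⊕ K) ⊕ (M2 ⊕ K) = M1 ⊕ M2, so the key drops out. Then M2 = (M1 ⊕ M2) ⊕ M1 over the first 7 bytes.
byte 0: (5f ⊕ 52) ⊕ 76 = 0d ⊕ 76 = 7b
byte 1: (fa ⊕ 26) ⊕ 32 = dc ⊕ 32 = ee
byte 2: (ea ⊕ f4) ⊕ 2e = 1e ⊕ 2e = 30
byte 3: (24 ⊕ 53) ⊕ 31 = 77 ⊕ 31 = 46
byte 4: (ec ⊕ 07) ⊕ 2e = eb ⊕ 2e = c5
byte 5: (04 ⊕ 1e) ⊕ 33 = 1a ⊕ 33 = 29
byte 6: (53 ⊕ 03) ⊕ 20 = 50 ⊕ 20 = 70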